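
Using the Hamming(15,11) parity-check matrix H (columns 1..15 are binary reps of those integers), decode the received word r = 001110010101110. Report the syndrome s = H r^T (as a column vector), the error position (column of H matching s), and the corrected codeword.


s = (1, 1, 1, 1)^T, error position = 15, corrected codeword c = 001110010101111

Compute s = H r^T mod 2 one row at a time:
  s_1 = 1 + 0 + 1 + 0 + 1 + 1 + 1 + 0 = 5 ≡ 1 (mod 2).
  s_2 = 1 + 1 + 0 + 0 + 1 + 1 + 1 + 0 = 5 ≡ 1 (mod 2).
  s_3 = 0 + 1 + 0 + 0 + 1 + 0 + 1 + 0 = 3 ≡ 1 (mod 2).
  s_4 = 0 + 1 + 1 + 0 + 0 + 0 + 1 + 0 = 3 ≡ 1 (mod 2).
s = (1, 1, 1, 1)^T — this equals column 15 of H (binary 1111), so error is at position 15.
Correct: flip bit 15 of r = 001110010101110 to get c = 001110010101111.


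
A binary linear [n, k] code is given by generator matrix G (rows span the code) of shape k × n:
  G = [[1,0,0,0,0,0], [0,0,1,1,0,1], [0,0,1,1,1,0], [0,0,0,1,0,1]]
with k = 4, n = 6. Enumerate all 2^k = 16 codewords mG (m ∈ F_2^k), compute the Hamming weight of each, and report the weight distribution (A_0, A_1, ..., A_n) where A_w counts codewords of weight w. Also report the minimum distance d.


Weight distribution: A_0 = 1, A_1 = 2, A_2 = 4, A_3 = 6, A_4 = 3. Minimum distance d = 1.

Enumerate all 2^4 = 16 messages m ∈ F_2^4.
For each, compute codeword c = mG in F_2^6, then tally its weight.
  m = 0000 → c = 000000, weight = 0.
  m = 1000 → c = 100000, weight = 1.
  m = 0100 → c = 001101, weight = 3.
  m = 1100 → c = 101101, weight = 4.
  m = 0010 → c = 001110, weight = 3.
  m = 1010 → c = 101110, weight = 4.
  m = 0110 → c = 000011, weight = 2.
  m = 1110 → c = 100011, weight = 3.
  m = 0001 → c = 000101, weight = 2.
  m = 1001 → c = 100101, weight = 3.
  m = 0101 → c = 001000, weight = 1.
  m = 1101 → c = 101000, weight = 2.
  m = 0011 → c = 001011, weight = 3.
  m = 1011 → c = 101011, weight = 4.
  m = 0111 → c = 000110, weight = 2.
  m = 1111 → c = 100110, weight = 3.
Tally weights:
  weight 0: 1 codewords.
  weight 1: 2 codewords.
  weight 2: 4 codewords.
  weight 3: 6 codewords.
  weight 4: 3 codewords.
Minimum distance d = smallest w > 0 with A_w > 0 = 1.
Sanity: Σ A_w = 16 = 2^4 = 16 ✓.


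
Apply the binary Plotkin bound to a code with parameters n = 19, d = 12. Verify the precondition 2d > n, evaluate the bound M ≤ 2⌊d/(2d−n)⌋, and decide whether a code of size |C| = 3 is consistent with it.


Plotkin bound M ≤ 4; given |C| = 3 ≤ bound (satisfied).

Check applicability: 2d = 24, n = 19.
2d − n = 5 > 0, so Plotkin applies.
Compute d/(2d−n) = 12/5 ≈ 2.4000.
⌊d/(2d−n)⌋ = 2.
Plotkin bound: M ≤ 2·2 = 4.
Given |C| = 3, check: satisfied.
This |C| is below the Plotkin bound.


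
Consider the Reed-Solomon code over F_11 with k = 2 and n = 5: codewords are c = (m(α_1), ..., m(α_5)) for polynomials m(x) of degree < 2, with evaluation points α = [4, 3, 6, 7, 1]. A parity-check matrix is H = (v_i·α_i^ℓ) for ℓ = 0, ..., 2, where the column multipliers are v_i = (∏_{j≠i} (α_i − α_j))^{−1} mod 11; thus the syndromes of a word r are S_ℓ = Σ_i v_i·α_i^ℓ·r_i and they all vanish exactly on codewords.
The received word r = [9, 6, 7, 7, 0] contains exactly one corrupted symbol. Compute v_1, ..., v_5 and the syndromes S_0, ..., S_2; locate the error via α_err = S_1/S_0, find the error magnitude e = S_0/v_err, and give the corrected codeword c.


S = (1, 6, 3), error at position 3, error magnitude e = 3, c = [9, 6, 4, 7, 0].

Step 1: column multipliers v_i = (∏_{j≠i}(α_i − α_j))^{−1} mod 11.
  i = 1 (α = 4): (4−3)(4−6)(4−7)(4−1) = 1·(−2)·(−3)·3 = 18 ≡ 7, so v_1 = 7^{−1} = 8 (mod 11).
  i = 2 (α = 3): (3−4)(3−6)(3−7)(3−1) = (−1)·(−3)·(−4)·2 = −24 ≡ 9, so v_2 = 9^{−1} = 5 (mod 11).
  i = 3 (α = 6): (6−4)(6−3)(6−7)(6−1) = 2·3·(−1)·5 = −30 ≡ 3, so v_3 = 3^{−1} = 4 (mod 11).
  i = 4 (α = 7): (7−4)(7−3)(7−6)(7−1) = 3·4·1·6 = 72 ≡ 6, so v_4 = 6^{−1} = 2 (mod 11).
  i = 5 (α = 1): (1−4)(1−3)(1−6)(1−7) = (−3)·(−2)·(−5)·(−6) = 180 ≡ 4, so v_5 = 4^{−1} = 3 (mod 11).
  v = [8, 5, 4, 2, 3].
Step 2: syndromes of r = [9, 6, 7, 7, 0] (all sums mod 11).
  S_0 = Σ v_i r_i = 8·9 + 5·6 + 4·7 + 2·7 + 3·0 = 144 ≡ 1.
  S_1 = Σ v_i α_i r_i = 8·4·9 + 5·3·6 + 4·6·7 + 2·7·7 + 3·1·0 = 644 ≡ 6.
  α_i^2 mod 11 = [5, 9, 3, 5, 1].
  S_2 = Σ v_i α_i^2 r_i = 8·5·9 + 5·9·6 + 4·3·7 + 2·5·7 + 3·1·0 = 784 ≡ 3.
  S = (1, 6, 3) ≠ 0, so r is not a codeword (an error is present).
Step 3: locate the error. For a single error e at position i, S_ℓ = v_i·e·α_i^ℓ, so α_err = S_1/S_0.
  S_0^{−1} = 1^{−1} = 1 (mod 11), so α_err = 6·1 = 6 ≡ 6 = α_3. Error position i = 3.
  Consistency check: S_2/S_1 = 3·2 = 6 ≡ 6 = α_err ✓ (single-error assumption holds).
Step 4: error magnitude e = S_0/v_3 = S_0·∏_{j≠3}(α_3 − α_j) = 1·3 = 3 ≡ 3 (mod 11).
Step 5: correct position 3: c_3 = r_3 − e = 7 − 3 ≡ 4 (mod 11). Hence c = [9, 6, 4, 7, 0].
  Check: interpolating c through the α_i gives m(x) = 8 + 3·x (degree < 2) with m(α_i) = c_i for every i, so c is indeed a codeword.


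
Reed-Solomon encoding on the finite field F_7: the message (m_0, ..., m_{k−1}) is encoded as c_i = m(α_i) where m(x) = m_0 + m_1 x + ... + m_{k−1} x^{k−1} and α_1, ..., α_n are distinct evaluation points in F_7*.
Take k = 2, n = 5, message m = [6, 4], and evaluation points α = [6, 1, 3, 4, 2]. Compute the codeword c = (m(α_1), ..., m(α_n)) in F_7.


c = [2, 3, 4, 1, 0]

Message polynomial: m(x) = 6 + 4·x (mod 7).
For each evaluation point α_i, compute m(α_i) mod 7:
  α_1 = 6: Horner steps 4 → 2, so m(6) = 2.
  α_2 = 1: Horner steps 4 → 3, so m(1) = 3.
  α_3 = 3: Horner steps 4 → 4, so m(3) = 4.
  α_4 = 4: Horner steps 4 → 1, so m(4) = 1.
  α_5 = 2: Horner steps 4 → 0, so m(2) = 0.
Codeword c = [2, 3, 4, 1, 0] ∈ F_7^5.


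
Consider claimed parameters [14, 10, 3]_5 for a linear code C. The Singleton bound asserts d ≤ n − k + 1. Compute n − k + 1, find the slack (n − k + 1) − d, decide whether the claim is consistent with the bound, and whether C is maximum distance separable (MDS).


Singleton RHS = n − k + 1 = 5, slack = 2, bound satisfied, not MDS.

Singleton bound: d ≤ n − k + 1.
Here n = 14, k = 10, so n − k + 1 = 5.
Given d = 3, check d ≤ 5: YES.
Slack = (n − k + 1) − d = 2.
The code is NOT MDS (slack = 2 > 0).
Description: the claimed parameters are [14, 10, 3]_5; such a code would be non-MDS.


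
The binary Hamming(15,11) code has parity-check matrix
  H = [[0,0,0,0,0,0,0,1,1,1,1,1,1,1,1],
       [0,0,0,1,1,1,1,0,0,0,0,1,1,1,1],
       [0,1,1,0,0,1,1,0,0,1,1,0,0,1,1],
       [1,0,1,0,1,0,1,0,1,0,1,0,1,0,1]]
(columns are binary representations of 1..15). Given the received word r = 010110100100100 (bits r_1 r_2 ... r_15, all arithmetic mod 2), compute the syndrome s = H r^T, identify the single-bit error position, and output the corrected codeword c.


s = (0, 0, 1, 1)^T, error position = 3, corrected codeword c = 011110100100100

Compute s = H r^T mod 2 one row at a time:
  s_1 = 0 + 0 + 1 + 0 + 0 + 1 + 0 + 0 = 2 ≡ 0 (mod 2).
  s_2 = 1 + 1 + 0 + 1 + 0 + 1 + 0 + 0 = 4 ≡ 0 (mod 2).
  s_3 = 1 + 0 + 0 + 1 + 1 + 0 + 0 + 0 = 3 ≡ 1 (mod 2).
  s_4 = 0 + 0 + 1 + 1 + 0 + 0 + 1 + 0 = 3 ≡ 1 (mod 2).
s = (0, 0, 1, 1)^T — this equals column 3 of H (binary 0011), so error is at position 3.
Correct: flip bit 3 of r = 010110100100100 to get c = 011110100100100.


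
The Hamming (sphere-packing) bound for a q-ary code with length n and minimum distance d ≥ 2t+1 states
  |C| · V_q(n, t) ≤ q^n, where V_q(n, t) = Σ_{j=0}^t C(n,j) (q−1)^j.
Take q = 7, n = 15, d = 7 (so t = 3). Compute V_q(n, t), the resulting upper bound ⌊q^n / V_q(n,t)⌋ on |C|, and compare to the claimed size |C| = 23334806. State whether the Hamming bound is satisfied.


V_q(n, t) = 102151, q^n = 4747561509943, Hamming bound = 46475918, |C| = 23334806 ≤ bound (satisfied).

Step 1: Compute V_q(n, t) = Σ_{j=0}^3 C(n, j) (q−1)^j.
  j = 0: C(15,0)·(6)^0 = 1·1 = 1.
  j = 1: C(15,1)·(6)^1 = 15·6 = 90.
  j = 2: C(15,2)·(6)^2 = 105·36 = 3780.
  j = 3: C(15,3)·(6)^3 = 455·216 = 98280.
  V_q(n, t) = 1 + 90 + 3780 + 98280 = 102151.
Step 2: q^n = 7^15 = 4747561509943.
Step 3: Hamming bound ⌊q^n / V_q(n,t)⌋ = ⌊4747561509943/102151⌋ = 46475918.
Step 4: Compare |C| = 23334806 to 46475918: satisfied.
The claimed |C| lies below the Hamming bound.


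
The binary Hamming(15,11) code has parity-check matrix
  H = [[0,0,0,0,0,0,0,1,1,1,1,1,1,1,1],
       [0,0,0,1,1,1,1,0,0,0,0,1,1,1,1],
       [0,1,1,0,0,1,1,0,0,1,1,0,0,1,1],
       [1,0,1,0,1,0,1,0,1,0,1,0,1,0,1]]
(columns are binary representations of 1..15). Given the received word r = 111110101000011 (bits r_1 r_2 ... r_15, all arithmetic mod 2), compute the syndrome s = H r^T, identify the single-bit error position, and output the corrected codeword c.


s = (1, 1, 1, 0)^T, error position = 14, corrected codeword c = 111110101000001

Compute s = H r^T mod 2 one row at a time:
  s_1 = 0 + 1 + 0 + 0 + 0 + 0 + 1 + 1 = 3 ≡ 1 (mod 2).
  s_2 = 1 + 1 + 0 + 1 + 0 + 0 + 1 + 1 = 5 ≡ 1 (mod 2).
  s_3 = 1 + 1 + 0 + 1 + 0 + 0 + 1 + 1 = 5 ≡ 1 (mod 2).
  s_4 = 1 + 1 + 1 + 1 + 1 + 0 + 0 + 1 = 6 ≡ 0 (mod 2).
s = (1, 1, 1, 0)^T — this equals column 14 of H (binary 1110), so error is at position 14.
Correct: flip bit 14 of r = 111110101000011 to get c = 111110101000001.


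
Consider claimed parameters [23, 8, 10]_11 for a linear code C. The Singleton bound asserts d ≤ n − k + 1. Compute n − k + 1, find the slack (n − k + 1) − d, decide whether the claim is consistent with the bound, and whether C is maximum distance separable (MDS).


Singleton RHS = n − k + 1 = 16, slack = 6, bound satisfied, not MDS.

Singleton bound: d ≤ n − k + 1.
Here n = 23, k = 8, so n − k + 1 = 16.
Given d = 10, check d ≤ 16: YES.
Slack = (n − k + 1) − d = 6.
The code is NOT MDS (slack = 6 > 0).
Description: the claimed parameters are [23, 8, 10]_11; such a code would be non-MDS.


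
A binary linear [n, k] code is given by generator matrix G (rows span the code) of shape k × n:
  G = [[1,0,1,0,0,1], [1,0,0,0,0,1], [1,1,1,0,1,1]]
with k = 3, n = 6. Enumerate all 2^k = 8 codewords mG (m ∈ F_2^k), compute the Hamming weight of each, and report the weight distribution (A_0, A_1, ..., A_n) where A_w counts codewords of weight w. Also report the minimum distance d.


Weight distribution: A_0 = 1, A_1 = 1, A_2 = 2, A_3 = 2, A_4 = 1, A_5 = 1. Minimum distance d = 1.

Enumerate all 2^3 = 8 messages m ∈ F_2^3.
For each, compute codeword c = mG in F_2^6, then tally its weight.
  m = 000 → c = 000000, weight = 0.
  m = 100 → c = 101001, weight = 3.
  m = 010 → c = 100001, weight = 2.
  m = 110 → c = 001000, weight = 1.
  m = 001 → c = 111011, weight = 5.
  m = 101 → c = 010010, weight = 2.
  m = 011 → c = 011010, weight = 3.
  m = 111 → c = 110011, weight = 4.
Tally weights:
  weight 0: 1 codewords.
  weight 1: 1 codewords.
  weight 2: 2 codewords.
  weight 3: 2 codewords.
  weight 4: 1 codewords.
  weight 5: 1 codewords.
Minimum distance d = smallest w > 0 with A_w > 0 = 1.
Sanity: Σ A_w = 8 = 2^3 = 8 ✓.


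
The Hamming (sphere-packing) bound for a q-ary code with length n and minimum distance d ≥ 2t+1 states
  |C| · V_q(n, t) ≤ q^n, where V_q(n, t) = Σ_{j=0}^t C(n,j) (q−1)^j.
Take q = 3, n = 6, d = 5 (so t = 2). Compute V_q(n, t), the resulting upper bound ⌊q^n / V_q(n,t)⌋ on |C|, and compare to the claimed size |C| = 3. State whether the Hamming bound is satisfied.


V_q(n, t) = 73, q^n = 729, Hamming bound = 9, |C| = 3 ≤ bound (satisfied).

Step 1: Compute V_q(n, t) = Σ_{j=0}^2 C(n, j) (q−1)^j.
  j = 0: C(6,0)·(2)^0 = 1·1 = 1.
  j = 1: C(6,1)·(2)^1 = 6·2 = 12.
  j = 2: C(6,2)·(2)^2 = 15·4 = 60.
  V_q(n, t) = 1 + 12 + 60 = 73.
Step 2: q^n = 3^6 = 729.
Step 3: Hamming bound ⌊q^n / V_q(n,t)⌋ = ⌊729/73⌋ = 9.
Step 4: Compare |C| = 3 to 9: satisfied.
The claimed |C| lies below the Hamming bound.


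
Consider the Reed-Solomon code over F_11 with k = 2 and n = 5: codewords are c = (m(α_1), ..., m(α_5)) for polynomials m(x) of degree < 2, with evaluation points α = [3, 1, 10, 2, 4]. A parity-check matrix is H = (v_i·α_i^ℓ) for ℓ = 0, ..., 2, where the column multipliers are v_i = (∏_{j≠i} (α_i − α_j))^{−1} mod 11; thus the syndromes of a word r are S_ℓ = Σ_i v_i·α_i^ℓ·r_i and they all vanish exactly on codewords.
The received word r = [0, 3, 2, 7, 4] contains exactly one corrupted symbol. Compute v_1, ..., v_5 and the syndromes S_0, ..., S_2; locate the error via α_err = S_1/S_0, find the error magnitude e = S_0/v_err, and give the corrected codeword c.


S = (4, 7, 4), error at position 3, error magnitude e = 7, c = [0, 3, 6, 7, 4].

Step 1: column multipliers v_i = (∏_{j≠i}(α_i − α_j))^{−1} mod 11.
  i = 1 (α = 3): (3−1)(3−10)(3−2)(3−4) = 2·(−7)·1·(−1) = 14 ≡ 3, so v_1 = 3^{−1} = 4 (mod 11).
  i = 2 (α = 1): (1−3)(1−10)(1−2)(1−4) = (−2)·(−9)·(−1)·(−3) = 54 ≡ 10, so v_2 = 10^{−1} = 10 (mod 11).
  i = 3 (α = 10): (10−3)(10−1)(10−2)(10−4) = 7·9·8·6 = 3024 ≡ 10, so v_3 = 10^{−1} = 10 (mod 11).
  i = 4 (α = 2): (2−3)(2−1)(2−10)(2−4) = (−1)·1·(−8)·(−2) = −16 ≡ 6, so v_4 = 6^{−1} = 2 (mod 11).
  i = 5 (α = 4): (4−3)(4−1)(4−10)(4−2) = 1·3·(−6)·2 = −36 ≡ 8, so v_5 = 8^{−1} = 7 (mod 11).
  v = [4, 10, 10, 2, 7].
Step 2: syndromes of r = [0, 3, 2, 7, 4] (all sums mod 11).
  S_0 = Σ v_i r_i = 4·0 + 10·3 + 10·2 + 2·7 + 7·4 = 92 ≡ 4.
  S_1 = Σ v_i α_i r_i = 4·3·0 + 10·1·3 + 10·10·2 + 2·2·7 + 7·4·4 = 370 ≡ 7.
  α_i^2 mod 11 = [9, 1, 1, 4, 5].
  S_2 = Σ v_i α_i^2 r_i = 4·9·0 + 10·1·3 + 10·1·2 + 2·4·7 + 7·5·4 = 246 ≡ 4.
  S = (4, 7, 4) ≠ 0, so r is not a codeword (an error is present).
Step 3: locate the error. For a single error e at position i, S_ℓ = v_i·e·α_i^ℓ, so α_err = S_1/S_0.
  S_0^{−1} = 4^{−1} = 3 (mod 11), so α_err = 7·3 = 21 ≡ 10 = α_3. Error position i = 3.
  Consistency check: S_2/S_1 = 4·8 = 32 ≡ 10 = α_err ✓ (single-error assumption holds).
Step 4: error magnitude e = S_0/v_3 = S_0·∏_{j≠3}(α_3 − α_j) = 4·10 = 40 ≡ 7 (mod 11).
Step 5: correct position 3: c_3 = r_3 − e = 2 − 7 ≡ 6 (mod 11). Hence c = [0, 3, 6, 7, 4].
  Check: interpolating c through the α_i gives m(x) = 10 + 4·x (degree < 2) with m(α_i) = c_i for every i, so c is indeed a codeword.


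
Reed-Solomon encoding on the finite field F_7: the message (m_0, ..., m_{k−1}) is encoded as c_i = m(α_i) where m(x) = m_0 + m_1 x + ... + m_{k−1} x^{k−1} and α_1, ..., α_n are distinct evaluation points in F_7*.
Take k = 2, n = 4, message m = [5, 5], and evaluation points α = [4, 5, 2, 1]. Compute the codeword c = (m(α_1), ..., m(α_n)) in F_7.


c = [4, 2, 1, 3]

Message polynomial: m(x) = 5 + 5·x (mod 7).
For each evaluation point α_i, compute m(α_i) mod 7:
  α_1 = 4: Horner steps 5 → 4, so m(4) = 4.
  α_2 = 5: Horner steps 5 → 2, so m(5) = 2.
  α_3 = 2: Horner steps 5 → 1, so m(2) = 1.
  α_4 = 1: Horner steps 5 → 3, so m(1) = 3.
Codeword c = [4, 2, 1, 3] ∈ F_7^4.


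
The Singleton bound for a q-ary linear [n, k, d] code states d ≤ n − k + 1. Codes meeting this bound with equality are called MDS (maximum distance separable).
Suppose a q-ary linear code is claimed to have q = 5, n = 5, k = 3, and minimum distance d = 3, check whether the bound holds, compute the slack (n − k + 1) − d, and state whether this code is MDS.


Singleton RHS = n − k + 1 = 3, slack = 0, bound satisfied, MDS.

Singleton bound: d ≤ n − k + 1.
Here n = 5, k = 3, so n − k + 1 = 3.
Given d = 3, check d ≤ 3: YES.
Slack = (n − k + 1) − d = 0.
The code is MDS (slack = 0).
Description: the claimed parameters are [5, 3, 3]_5; such a code would be MDS (meets Singleton bound).


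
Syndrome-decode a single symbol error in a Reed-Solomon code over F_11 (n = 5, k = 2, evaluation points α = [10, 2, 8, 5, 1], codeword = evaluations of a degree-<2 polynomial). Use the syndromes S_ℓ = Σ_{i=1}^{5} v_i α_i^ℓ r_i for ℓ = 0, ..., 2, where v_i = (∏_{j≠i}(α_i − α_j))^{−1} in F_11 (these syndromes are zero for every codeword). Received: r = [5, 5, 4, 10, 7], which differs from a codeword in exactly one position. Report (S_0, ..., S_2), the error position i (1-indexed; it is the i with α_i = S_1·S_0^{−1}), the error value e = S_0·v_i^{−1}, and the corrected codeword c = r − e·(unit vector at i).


S = (1, 10, 1), error at position 1, error magnitude e = 5, c = [0, 5, 4, 10, 7].

Step 1: column multipliers v_i = (∏_{j≠i}(α_i − α_j))^{−1} mod 11.
  i = 1 (α = 10): (10−2)(10−8)(10−5)(10−1) = 8·2·5·9 = 720 ≡ 5, so v_1 = 5^{−1} = 9 (mod 11).
  i = 2 (α = 2): (2−10)(2−8)(2−5)(2−1) = (−8)·(−6)·(−3)·1 = −144 ≡ 10, so v_2 = 10^{−1} = 10 (mod 11).
  i = 3 (α = 8): (8−10)(8−2)(8−5)(8−1) = (−2)·6·3·7 = −252 ≡ 1, so v_3 = 1^{−1} = 1 (mod 11).
  i = 4 (α = 5): (5−10)(5−2)(5−8)(5−1) = (−5)·3·(−3)·4 = 180 ≡ 4, so v_4 = 4^{−1} = 3 (mod 11).
  i = 5 (α = 1): (1−10)(1−2)(1−8)(1−5) = (−9)·(−1)·(−7)·(−4) = 252 ≡ 10, so v_5 = 10^{−1} = 10 (mod 11).
  v = [9, 10, 1, 3, 10].
Step 2: syndromes of r = [5, 5, 4, 10, 7] (all sums mod 11).
  S_0 = Σ v_i r_i = 9·5 + 10·5 + 1·4 + 3·10 + 10·7 = 199 ≡ 1.
  S_1 = Σ v_i α_i r_i = 9·10·5 + 10·2·5 + 1·8·4 + 3·5·10 + 10·1·7 = 802 ≡ 10.
  α_i^2 mod 11 = [1, 4, 9, 3, 1].
  S_2 = Σ v_i α_i^2 r_i = 9·1·5 + 10·4·5 + 1·9·4 + 3·3·10 + 10·1·7 = 441 ≡ 1.
  S = (1, 10, 1) ≠ 0, so r is not a codeword (an error is present).
Step 3: locate the error. For a single error e at position i, S_ℓ = v_i·e·α_i^ℓ, so α_err = S_1/S_0.
  S_0^{−1} = 1^{−1} = 1 (mod 11), so α_err = 10·1 = 10 ≡ 10 = α_1. Error position i = 1.
  Consistency check: S_2/S_1 = 1·10 = 10 ≡ 10 = α_err ✓ (single-error assumption holds).
Step 4: error magnitude e = S_0/v_1 = S_0·∏_{j≠1}(α_1 − α_j) = 1·5 = 5 ≡ 5 (mod 11).
Step 5: correct position 1: c_1 = r_1 − e = 5 − 5 ≡ 0 (mod 11). Hence c = [0, 5, 4, 10, 7].
  Check: interpolating c through the α_i gives m(x) = 9 + 9·x (degree < 2) with m(α_i) = c_i for every i, so c is indeed a codeword.


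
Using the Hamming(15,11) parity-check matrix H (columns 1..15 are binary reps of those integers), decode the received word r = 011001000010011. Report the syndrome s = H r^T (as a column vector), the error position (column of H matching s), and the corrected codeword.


s = (1, 1, 0, 1)^T, error position = 13, corrected codeword c = 011001000010111

Compute s = H r^T mod 2 one row at a time:
  s_1 = 0 + 0 + 0 + 1 + 0 + 0 + 1 + 1 = 3 ≡ 1 (mod 2).
  s_2 = 0 + 0 + 1 + 0 + 0 + 0 + 1 + 1 = 3 ≡ 1 (mod 2).
  s_3 = 1 + 1 + 1 + 0 + 0 + 1 + 1 + 1 = 6 ≡ 0 (mod 2).
  s_4 = 0 + 1 + 0 + 0 + 0 + 1 + 0 + 1 = 3 ≡ 1 (mod 2).
s = (1, 1, 0, 1)^T — this equals column 13 of H (binary 1101), so error is at position 13.
Correct: flip bit 13 of r = 011001000010011 to get c = 011001000010111.


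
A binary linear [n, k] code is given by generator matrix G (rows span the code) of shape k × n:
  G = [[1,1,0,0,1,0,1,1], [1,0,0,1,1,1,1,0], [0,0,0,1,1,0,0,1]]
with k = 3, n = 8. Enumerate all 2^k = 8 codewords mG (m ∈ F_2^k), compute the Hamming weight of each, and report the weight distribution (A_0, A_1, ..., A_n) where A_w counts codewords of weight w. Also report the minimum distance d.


Weight distribution: A_0 = 1, A_3 = 2, A_4 = 3, A_5 = 2. Minimum distance d = 3.

Enumerate all 2^3 = 8 messages m ∈ F_2^3.
For each, compute codeword c = mG in F_2^8, then tally its weight.
  m = 000 → c = 00000000, weight = 0.
  m = 100 → c = 11001011, weight = 5.
  m = 010 → c = 10011110, weight = 5.
  m = 110 → c = 01010101, weight = 4.
  m = 001 → c = 00011001, weight = 3.
  m = 101 → c = 11010010, weight = 4.
  m = 011 → c = 10000111, weight = 4.
  m = 111 → c = 01001100, weight = 3.
Tally weights:
  weight 0: 1 codewords.
  weight 3: 2 codewords.
  weight 4: 3 codewords.
  weight 5: 2 codewords.
Minimum distance d = smallest w > 0 with A_w > 0 = 3.
Sanity: Σ A_w = 8 = 2^3 = 8 ✓.


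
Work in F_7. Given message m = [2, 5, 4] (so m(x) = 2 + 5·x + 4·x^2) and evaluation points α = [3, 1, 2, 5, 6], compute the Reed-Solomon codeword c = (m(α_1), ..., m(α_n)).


c = [4, 4, 0, 1, 1]

Message polynomial: m(x) = 2 + 5·x + 4·x^2 (mod 7).
For each evaluation point α_i, compute m(α_i) mod 7:
  α_1 = 3: Horner steps 4 → 3 → 4, so m(3) = 4.
  α_2 = 1: Horner steps 4 → 2 → 4, so m(1) = 4.
  α_3 = 2: Horner steps 4 → 6 → 0, so m(2) = 0.
  α_4 = 5: Horner steps 4 → 4 → 1, so m(5) = 1.
  α_5 = 6: Horner steps 4 → 1 → 1, so m(6) = 1.
Codeword c = [4, 4, 0, 1, 1] ∈ F_7^5.


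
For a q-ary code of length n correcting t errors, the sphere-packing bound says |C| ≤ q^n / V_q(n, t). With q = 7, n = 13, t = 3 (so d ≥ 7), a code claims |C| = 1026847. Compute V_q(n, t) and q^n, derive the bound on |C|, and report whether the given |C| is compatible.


V_q(n, t) = 64663, q^n = 96889010407, Hamming bound = 1498368, |C| = 1026847 ≤ bound (satisfied).

Step 1: Compute V_q(n, t) = Σ_{j=0}^3 C(n, j) (q−1)^j.
  j = 0: C(13,0)·(6)^0 = 1·1 = 1.
  j = 1: C(13,1)·(6)^1 = 13·6 = 78.
  j = 2: C(13,2)·(6)^2 = 78·36 = 2808.
  j = 3: C(13,3)·(6)^3 = 286·216 = 61776.
  V_q(n, t) = 1 + 78 + 2808 + 61776 = 64663.
Step 2: q^n = 7^13 = 96889010407.
Step 3: Hamming bound ⌊q^n / V_q(n,t)⌋ = ⌊96889010407/64663⌋ = 1498368.
Step 4: Compare |C| = 1026847 to 1498368: satisfied.
The claimed |C| lies below the Hamming bound.


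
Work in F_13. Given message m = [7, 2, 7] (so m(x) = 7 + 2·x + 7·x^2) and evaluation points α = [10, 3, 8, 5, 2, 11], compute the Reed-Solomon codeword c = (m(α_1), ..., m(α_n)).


c = [12, 11, 3, 10, 0, 5]

Message polynomial: m(x) = 7 + 2·x + 7·x^2 (mod 13).
For each evaluation point α_i, compute m(α_i) mod 13:
  α_1 = 10: Horner steps 7 → 7 → 12, so m(10) = 12.
  α_2 = 3: Horner steps 7 → 10 → 11, so m(3) = 11.
  α_3 = 8: Horner steps 7 → 6 → 3, so m(8) = 3.
  α_4 = 5: Horner steps 7 → 11 → 10, so m(5) = 10.
  α_5 = 2: Horner steps 7 → 3 → 0, so m(2) = 0.
  α_6 = 11: Horner steps 7 → 1 → 5, so m(11) = 5.
Codeword c = [12, 11, 3, 10, 0, 5] ∈ F_13^6.


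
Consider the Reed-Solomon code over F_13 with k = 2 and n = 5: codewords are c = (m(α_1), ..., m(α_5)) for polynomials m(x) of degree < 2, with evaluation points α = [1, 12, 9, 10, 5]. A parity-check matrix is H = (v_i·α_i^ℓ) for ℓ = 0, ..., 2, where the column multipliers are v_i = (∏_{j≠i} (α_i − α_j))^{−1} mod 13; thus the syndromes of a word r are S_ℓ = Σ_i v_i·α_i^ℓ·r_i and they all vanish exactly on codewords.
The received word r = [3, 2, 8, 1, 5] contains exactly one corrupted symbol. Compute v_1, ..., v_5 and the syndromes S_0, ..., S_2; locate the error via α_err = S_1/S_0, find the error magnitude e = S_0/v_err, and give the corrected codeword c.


S = (8, 7, 11), error at position 3, error magnitude e = 1, c = [3, 2, 7, 1, 5].

Step 1: column multipliers v_i = (∏_{j≠i}(α_i − α_j))^{−1} mod 13.
  i = 1 (α = 1): (1−12)(1−9)(1−10)(1−5) = (−11)·(−8)·(−9)·(−4) = 3168 ≡ 9, so v_1 = 9^{−1} = 3 (mod 13).
  i = 2 (α = 12): (12−1)(12−9)(12−10)(12−5) = 11·3·2·7 = 462 ≡ 7, so v_2 = 7^{−1} = 2 (mod 13).
  i = 3 (α = 9): (9−1)(9−12)(9−10)(9−5) = 8·(−3)·(−1)·4 = 96 ≡ 5, so v_3 = 5^{−1} = 8 (mod 13).
  i = 4 (α = 10): (10−1)(10−12)(10−9)(10−5) = 9·(−2)·1·5 = −90 ≡ 1, so v_4 = 1^{−1} = 1 (mod 13).
  i = 5 (α = 5): (5−1)(5−12)(5−9)(5−10) = 4·(−7)·(−4)·(−5) = −560 ≡ 12, so v_5 = 12^{−1} = 12 (mod 13).
  v = [3, 2, 8, 1, 12].
Step 2: syndromes of r = [3, 2, 8, 1, 5] (all sums mod 13).
  S_0 = Σ v_i r_i = 3·3 + 2·2 + 8·8 + 1·1 + 12·5 = 138 ≡ 8.
  S_1 = Σ v_i α_i r_i = 3·1·3 + 2·12·2 + 8·9·8 + 1·10·1 + 12·5·5 = 943 ≡ 7.
  α_i^2 mod 13 = [1, 1, 3, 9, 12].
  S_2 = Σ v_i α_i^2 r_i = 3·1·3 + 2·1·2 + 8·3·8 + 1·9·1 + 12·12·5 = 934 ≡ 11.
  S = (8, 7, 11) ≠ 0, so r is not a codeword (an error is present).
Step 3: locate the error. For a single error e at position i, S_ℓ = v_i·e·α_i^ℓ, so α_err = S_1/S_0.
  S_0^{−1} = 8^{−1} = 5 (mod 13), so α_err = 7·5 = 35 ≡ 9 = α_3. Error position i = 3.
  Consistency check: S_2/S_1 = 11·2 = 22 ≡ 9 = α_err ✓ (single-error assumption holds).
Step 4: error magnitude e = S_0/v_3 = S_0·∏_{j≠3}(α_3 − α_j) = 8·5 = 40 ≡ 1 (mod 13).
Step 5: correct position 3: c_3 = r_3 − e = 8 − 1 ≡ 7 (mod 13). Hence c = [3, 2, 7, 1, 5].
  Check: interpolating c through the α_i gives m(x) = 9 + 7·x (degree < 2) with m(α_i) = c_i for every i, so c is indeed a codeword.


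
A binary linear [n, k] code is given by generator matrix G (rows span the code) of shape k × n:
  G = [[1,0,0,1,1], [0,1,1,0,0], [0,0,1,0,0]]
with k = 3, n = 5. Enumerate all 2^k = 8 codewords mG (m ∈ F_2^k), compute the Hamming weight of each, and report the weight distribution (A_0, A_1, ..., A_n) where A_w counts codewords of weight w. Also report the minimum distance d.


Weight distribution: A_0 = 1, A_1 = 2, A_2 = 1, A_3 = 1, A_4 = 2, A_5 = 1. Minimum distance d = 1.

Enumerate all 2^3 = 8 messages m ∈ F_2^3.
For each, compute codeword c = mG in F_2^5, then tally its weight.
  m = 000 → c = 00000, weight = 0.
  m = 100 → c = 10011, weight = 3.
  m = 010 → c = 01100, weight = 2.
  m = 110 → c = 11111, weight = 5.
  m = 001 → c = 00100, weight = 1.
  m = 101 → c = 10111, weight = 4.
  m = 011 → c = 01000, weight = 1.
  m = 111 → c = 11011, weight = 4.
Tally weights:
  weight 0: 1 codewords.
  weight 1: 2 codewords.
  weight 2: 1 codewords.
  weight 3: 1 codewords.
  weight 4: 2 codewords.
  weight 5: 1 codewords.
Minimum distance d = smallest w > 0 with A_w > 0 = 1.
Sanity: Σ A_w = 8 = 2^3 = 8 ✓.


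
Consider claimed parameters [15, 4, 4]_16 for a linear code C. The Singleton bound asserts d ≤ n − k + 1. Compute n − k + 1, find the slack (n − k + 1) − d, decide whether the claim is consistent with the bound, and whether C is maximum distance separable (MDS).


Singleton RHS = n − k + 1 = 12, slack = 8, bound satisfied, not MDS.

Singleton bound: d ≤ n − k + 1.
Here n = 15, k = 4, so n − k + 1 = 12.
Given d = 4, check d ≤ 12: YES.
Slack = (n − k + 1) − d = 8.
The code is NOT MDS (slack = 8 > 0).
Description: the claimed parameters are [15, 4, 4]_16; such a code would be non-MDS.


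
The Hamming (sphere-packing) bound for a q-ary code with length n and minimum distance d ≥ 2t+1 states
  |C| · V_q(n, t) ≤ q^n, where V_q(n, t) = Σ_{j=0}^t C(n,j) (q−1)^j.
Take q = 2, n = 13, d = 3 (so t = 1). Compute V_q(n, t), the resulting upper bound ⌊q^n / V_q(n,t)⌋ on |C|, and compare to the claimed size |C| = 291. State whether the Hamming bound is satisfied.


V_q(n, t) = 14, q^n = 8192, Hamming bound = 585, |C| = 291 ≤ bound (satisfied).

Step 1: Compute V_q(n, t) = Σ_{j=0}^1 C(n, j) (q−1)^j.
  j = 0: C(13,0)·(1)^0 = 1·1 = 1.
  j = 1: C(13,1)·(1)^1 = 13·1 = 13.
  V_q(n, t) = 1 + 13 = 14.
Step 2: q^n = 2^13 = 8192.
Step 3: Hamming bound ⌊q^n / V_q(n,t)⌋ = ⌊8192/14⌋ = 585.
Step 4: Compare |C| = 291 to 585: satisfied.
The claimed |C| lies below the Hamming bound.


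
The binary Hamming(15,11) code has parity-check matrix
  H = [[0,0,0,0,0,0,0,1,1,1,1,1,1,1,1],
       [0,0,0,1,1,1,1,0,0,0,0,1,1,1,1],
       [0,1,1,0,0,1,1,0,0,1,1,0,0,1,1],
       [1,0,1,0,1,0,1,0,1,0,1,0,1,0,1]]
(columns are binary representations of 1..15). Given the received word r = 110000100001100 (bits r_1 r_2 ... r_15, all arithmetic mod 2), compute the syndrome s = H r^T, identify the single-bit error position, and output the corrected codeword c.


s = (0, 1, 0, 1)^T, error position = 5, corrected codeword c = 110010100001100

Compute s = H r^T mod 2 one row at a time:
  s_1 = 0 + 0 + 0 + 0 + 1 + 1 + 0 + 0 = 2 ≡ 0 (mod 2).
  s_2 = 0 + 0 + 0 + 1 + 1 + 1 + 0 + 0 = 3 ≡ 1 (mod 2).
  s_3 = 1 + 0 + 0 + 1 + 0 + 0 + 0 + 0 = 2 ≡ 0 (mod 2).
  s_4 = 1 + 0 + 0 + 1 + 0 + 0 + 1 + 0 = 3 ≡ 1 (mod 2).
s = (0, 1, 0, 1)^T — this equals column 5 of H (binary 0101), so error is at position 5.
Correct: flip bit 5 of r = 110000100001100 to get c = 110010100001100.


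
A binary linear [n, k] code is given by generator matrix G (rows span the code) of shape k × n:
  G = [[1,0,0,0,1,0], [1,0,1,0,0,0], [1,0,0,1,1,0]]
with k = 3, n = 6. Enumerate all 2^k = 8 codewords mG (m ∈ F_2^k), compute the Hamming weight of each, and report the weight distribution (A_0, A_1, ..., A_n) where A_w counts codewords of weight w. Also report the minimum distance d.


Weight distribution: A_0 = 1, A_1 = 1, A_2 = 3, A_3 = 3. Minimum distance d = 1.

Enumerate all 2^3 = 8 messages m ∈ F_2^3.
For each, compute codeword c = mG in F_2^6, then tally its weight.
  m = 000 → c = 000000, weight = 0.
  m = 100 → c = 100010, weight = 2.
  m = 010 → c = 101000, weight = 2.
  m = 110 → c = 001010, weight = 2.
  m = 001 → c = 100110, weight = 3.
  m = 101 → c = 000100, weight = 1.
  m = 011 → c = 001110, weight = 3.
  m = 111 → c = 101100, weight = 3.
Tally weights:
  weight 0: 1 codewords.
  weight 1: 1 codewords.
  weight 2: 3 codewords.
  weight 3: 3 codewords.
Minimum distance d = smallest w > 0 with A_w > 0 = 1.
Sanity: Σ A_w = 8 = 2^3 = 8 ✓.


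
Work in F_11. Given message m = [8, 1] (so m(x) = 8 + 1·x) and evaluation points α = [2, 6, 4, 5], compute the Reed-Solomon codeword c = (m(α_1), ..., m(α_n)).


c = [10, 3, 1, 2]

Message polynomial: m(x) = 8 + 1·x (mod 11).
For each evaluation point α_i, compute m(α_i) mod 11:
  α_1 = 2: Horner steps 1 → 10, so m(2) = 10.
  α_2 = 6: Horner steps 1 → 3, so m(6) = 3.
  α_3 = 4: Horner steps 1 → 1, so m(4) = 1.
  α_4 = 5: Horner steps 1 → 2, so m(5) = 2.
Codeword c = [10, 3, 1, 2] ∈ F_11^4.


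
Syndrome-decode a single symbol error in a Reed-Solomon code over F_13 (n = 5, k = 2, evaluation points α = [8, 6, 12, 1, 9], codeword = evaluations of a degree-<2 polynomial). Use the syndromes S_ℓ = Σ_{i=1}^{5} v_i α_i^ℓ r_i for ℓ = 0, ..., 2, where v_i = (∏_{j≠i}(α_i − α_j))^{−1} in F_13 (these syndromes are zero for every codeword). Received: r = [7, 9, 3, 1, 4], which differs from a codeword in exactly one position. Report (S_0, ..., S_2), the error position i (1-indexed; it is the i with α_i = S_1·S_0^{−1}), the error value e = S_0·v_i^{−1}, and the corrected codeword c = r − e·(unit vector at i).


S = (4, 10, 12), error at position 5, error magnitude e = 11, c = [7, 9, 3, 1, 6].

Step 1: column multipliers v_i = (∏_{j≠i}(α_i − α_j))^{−1} mod 13.
  i = 1 (α = 8): (8−6)(8−12)(8−1)(8−9) = 2·(−4)·7·(−1) = 56 ≡ 4, so v_1 = 4^{−1} = 10 (mod 13).
  i = 2 (α = 6): (6−8)(6−12)(6−1)(6−9) = (−2)·(−6)·5·(−3) = −180 ≡ 2, so v_2 = 2^{−1} = 7 (mod 13).
  i = 3 (α = 12): (12−8)(12−6)(12−1)(12−9) = 4·6·11·3 = 792 ≡ 12, so v_3 = 12^{−1} = 12 (mod 13).
  i = 4 (α = 1): (1−8)(1−6)(1−12)(1−9) = (−7)·(−5)·(−11)·(−8) = 3080 ≡ 12, so v_4 = 12^{−1} = 12 (mod 13).
  i = 5 (α = 9): (9−8)(9−6)(9−12)(9−1) = 1·3·(−3)·8 = −72 ≡ 6, so v_5 = 6^{−1} = 11 (mod 13).
  v = [10, 7, 12, 12, 11].
Step 2: syndromes of r = [7, 9, 3, 1, 4] (all sums mod 13).
  S_0 = Σ v_i r_i = 10·7 + 7·9 + 12·3 + 12·1 + 11·4 = 225 ≡ 4.
  S_1 = Σ v_i α_i r_i = 10·8·7 + 7·6·9 + 12·12·3 + 12·1·1 + 11·9·4 = 1778 ≡ 10.
  α_i^2 mod 13 = [12, 10, 1, 1, 3].
  S_2 = Σ v_i α_i^2 r_i = 10·12·7 + 7·10·9 + 12·1·3 + 12·1·1 + 11·3·4 = 1650 ≡ 12.
  S = (4, 10, 12) ≠ 0, so r is not a codeword (an error is present).
Step 3: locate the error. For a single error e at position i, S_ℓ = v_i·e·α_i^ℓ, so α_err = S_1/S_0.
  S_0^{−1} = 4^{−1} = 10 (mod 13), so α_err = 10·10 = 100 ≡ 9 = α_5. Error position i = 5.
  Consistency check: S_2/S_1 = 12·4 = 48 ≡ 9 = α_err ✓ (single-error assumption holds).
Step 4: error magnitude e = S_0/v_5 = S_0·∏_{j≠5}(α_5 − α_j) = 4·6 = 24 ≡ 11 (mod 13).
Step 5: correct position 5: c_5 = r_5 − e = 4 − 11 ≡ 6 (mod 13). Hence c = [7, 9, 3, 1, 6].
  Check: interpolating c through the α_i gives m(x) = 2 + 12·x (degree < 2) with m(α_i) = c_i for every i, so c is indeed a codeword.


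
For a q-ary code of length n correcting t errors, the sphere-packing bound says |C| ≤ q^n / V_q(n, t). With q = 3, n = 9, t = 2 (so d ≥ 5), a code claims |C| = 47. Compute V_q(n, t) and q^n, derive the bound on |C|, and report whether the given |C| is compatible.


V_q(n, t) = 163, q^n = 19683, Hamming bound = 120, |C| = 47 ≤ bound (satisfied).

Step 1: Compute V_q(n, t) = Σ_{j=0}^2 C(n, j) (q−1)^j.
  j = 0: C(9,0)·(2)^0 = 1·1 = 1.
  j = 1: C(9,1)·(2)^1 = 9·2 = 18.
  j = 2: C(9,2)·(2)^2 = 36·4 = 144.
  V_q(n, t) = 1 + 18 + 144 = 163.
Step 2: q^n = 3^9 = 19683.
Step 3: Hamming bound ⌊q^n / V_q(n,t)⌋ = ⌊19683/163⌋ = 120.
Step 4: Compare |C| = 47 to 120: satisfied.
The claimed |C| lies below the Hamming bound.


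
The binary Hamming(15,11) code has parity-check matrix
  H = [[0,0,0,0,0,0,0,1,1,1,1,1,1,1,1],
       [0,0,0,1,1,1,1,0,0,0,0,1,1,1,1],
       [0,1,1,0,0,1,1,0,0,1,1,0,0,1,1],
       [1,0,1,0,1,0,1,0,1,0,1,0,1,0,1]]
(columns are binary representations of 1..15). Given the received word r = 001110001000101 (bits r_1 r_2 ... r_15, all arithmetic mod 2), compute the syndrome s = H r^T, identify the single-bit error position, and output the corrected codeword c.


s = (1, 0, 0, 1)^T, error position = 9, corrected codeword c = 001110000000101

Compute s = H r^T mod 2 one row at a time:
  s_1 = 0 + 1 + 0 + 0 + 0 + 1 + 0 + 1 = 3 ≡ 1 (mod 2).
  s_2 = 1 + 1 + 0 + 0 + 0 + 1 + 0 + 1 = 4 ≡ 0 (mod 2).
  s_3 = 0 + 1 + 0 + 0 + 0 + 0 + 0 + 1 = 2 ≡ 0 (mod 2).
  s_4 = 0 + 1 + 1 + 0 + 1 + 0 + 1 + 1 = 5 ≡ 1 (mod 2).
s = (1, 0, 0, 1)^T — this equals column 9 of H (binary 1001), so error is at position 9.
Correct: flip bit 9 of r = 001110001000101 to get c = 001110000000101.


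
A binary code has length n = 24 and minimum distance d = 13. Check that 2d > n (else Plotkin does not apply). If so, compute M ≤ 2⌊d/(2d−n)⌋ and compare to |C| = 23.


Plotkin bound M ≤ 12; given |C| = 23 > bound (violated).

Check applicability: 2d = 26, n = 24.
2d − n = 2 > 0, so Plotkin applies.
Compute d/(2d−n) = 13/2 ≈ 6.5000.
⌊d/(2d−n)⌋ = 6.
Plotkin bound: M ≤ 2·6 = 12.
Given |C| = 23, check: VIOLATED.
This |C| is above the Plotkin bound, so no binary code with n = 24, d = 13 and 23 codewords exists.


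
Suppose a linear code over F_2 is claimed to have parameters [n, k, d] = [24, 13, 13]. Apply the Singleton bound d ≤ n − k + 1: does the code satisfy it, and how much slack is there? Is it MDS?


Singleton RHS = n − k + 1 = 12, slack = -1, bound violated (no such code; not MDS).

Singleton bound: d ≤ n − k + 1.
Here n = 24, k = 13, so n − k + 1 = 12.
Given d = 13, check d ≤ 12: NO.
Slack = (n − k + 1) − d = -1.
The slack is negative: d = 13 exceeds n − k + 1 = 12 by 1, so the Singleton bound is violated and no linear [24, 13, 13]_2 code can exist. In particular it is not MDS (MDS requires d = n − k + 1 exactly).
Description: the claimed parameters are [24, 13, 13]_2; such a code would be impossible (violates the Singleton bound).


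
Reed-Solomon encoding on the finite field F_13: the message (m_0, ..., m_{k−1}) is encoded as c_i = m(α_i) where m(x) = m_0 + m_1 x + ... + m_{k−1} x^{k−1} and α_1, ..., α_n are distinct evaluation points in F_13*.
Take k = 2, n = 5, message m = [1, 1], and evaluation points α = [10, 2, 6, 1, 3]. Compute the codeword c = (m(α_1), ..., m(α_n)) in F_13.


c = [11, 3, 7, 2, 4]

Message polynomial: m(x) = 1 + 1·x (mod 13).
For each evaluation point α_i, compute m(α_i) mod 13:
  α_1 = 10: Horner steps 1 → 11, so m(10) = 11.
  α_2 = 2: Horner steps 1 → 3, so m(2) = 3.
  α_3 = 6: Horner steps 1 → 7, so m(6) = 7.
  α_4 = 1: Horner steps 1 → 2, so m(1) = 2.
  α_5 = 3: Horner steps 1 → 4, so m(3) = 4.
Codeword c = [11, 3, 7, 2, 4] ∈ F_13^5.


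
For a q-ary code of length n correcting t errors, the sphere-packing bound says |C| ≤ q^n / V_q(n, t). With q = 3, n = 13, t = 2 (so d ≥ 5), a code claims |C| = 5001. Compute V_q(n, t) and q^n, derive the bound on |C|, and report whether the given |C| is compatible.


V_q(n, t) = 339, q^n = 1594323, Hamming bound = 4703, |C| = 5001 > bound (violated).

Step 1: Compute V_q(n, t) = Σ_{j=0}^2 C(n, j) (q−1)^j.
  j = 0: C(13,0)·(2)^0 = 1·1 = 1.
  j = 1: C(13,1)·(2)^1 = 13·2 = 26.
  j = 2: C(13,2)·(2)^2 = 78·4 = 312.
  V_q(n, t) = 1 + 26 + 312 = 339.
Step 2: q^n = 3^13 = 1594323.
Step 3: Hamming bound ⌊q^n / V_q(n,t)⌋ = ⌊1594323/339⌋ = 4703.
Step 4: Compare |C| = 5001 to 4703: violated.
The claimed |C| lies above the Hamming bound, so no 3-ary code of length 13 with d ≥ 5 can have 5001 codewords.


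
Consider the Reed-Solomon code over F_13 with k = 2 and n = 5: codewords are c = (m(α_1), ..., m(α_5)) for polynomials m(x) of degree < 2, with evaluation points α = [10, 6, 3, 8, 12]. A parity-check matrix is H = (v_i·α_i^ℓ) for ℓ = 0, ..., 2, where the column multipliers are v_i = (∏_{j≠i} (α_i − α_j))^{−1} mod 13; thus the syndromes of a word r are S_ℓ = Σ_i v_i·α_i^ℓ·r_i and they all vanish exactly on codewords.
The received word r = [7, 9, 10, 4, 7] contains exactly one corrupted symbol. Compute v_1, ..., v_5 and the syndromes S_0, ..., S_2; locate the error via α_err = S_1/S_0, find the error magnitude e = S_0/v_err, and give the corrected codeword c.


S = (12, 3, 4), error at position 1, error magnitude e = 8, c = [12, 9, 10, 4, 7].

Step 1: column multipliers v_i = (∏_{j≠i}(α_i − α_j))^{−1} mod 13.
  i = 1 (α = 10): (10−6)(10−3)(10−8)(10−12) = 4·7·2·(−2) = −112 ≡ 5, so v_1 = 5^{−1} = 8 (mod 13).
  i = 2 (α = 6): (6−10)(6−3)(6−8)(6−12) = (−4)·3·(−2)·(−6) = −144 ≡ 12, so v_2 = 12^{−1} = 12 (mod 13).
  i = 3 (α = 3): (3−10)(3−6)(3−8)(3−12) = (−7)·(−3)·(−5)·(−9) = 945 ≡ 9, so v_3 = 9^{−1} = 3 (mod 13).
  i = 4 (α = 8): (8−10)(8−6)(8−3)(8−12) = (−2)·2·5·(−4) = 80 ≡ 2, so v_4 = 2^{−1} = 7 (mod 13).
  i = 5 (α = 12): (12−10)(12−6)(12−3)(12−8) = 2·6·9·4 = 432 ≡ 3, so v_5 = 3^{−1} = 9 (mod 13).
  v = [8, 12, 3, 7, 9].
Step 2: syndromes of r = [7, 9, 10, 4, 7] (all sums mod 13).
  S_0 = Σ v_i r_i = 8·7 + 12·9 + 3·10 + 7·4 + 9·7 = 285 ≡ 12.
  S_1 = Σ v_i α_i r_i = 8·10·7 + 12·6·9 + 3·3·10 + 7·8·4 + 9·12·7 = 2278 ≡ 3.
  α_i^2 mod 13 = [9, 10, 9, 12, 1].
  S_2 = Σ v_i α_i^2 r_i = 8·9·7 + 12·10·9 + 3·9·10 + 7·12·4 + 9·1·7 = 2253 ≡ 4.
  S = (12, 3, 4) ≠ 0, so r is not a codeword (an error is present).
Step 3: locate the error. For a single error e at position i, S_ℓ = v_i·e·α_i^ℓ, so α_err = S_1/S_0.
  S_0^{−1} = 12^{−1} = 12 (mod 13), so α_err = 3·12 = 36 ≡ 10 = α_1. Error position i = 1.
  Consistency check: S_2/S_1 = 4·9 = 36 ≡ 10 = α_err ✓ (single-error assumption holds).
Step 4: error magnitude e = S_0/v_1 = S_0·∏_{j≠1}(α_1 − α_j) = 12·5 = 60 ≡ 8 (mod 13).
Step 5: correct position 1: c_1 = r_1 − e = 7 − 8 ≡ 12 (mod 13). Hence c = [12, 9, 10, 4, 7].
  Check: interpolating c through the α_i gives m(x) = 11 + 4·x (degree < 2) with m(α_i) = c_i for every i, so c is indeed a codeword.


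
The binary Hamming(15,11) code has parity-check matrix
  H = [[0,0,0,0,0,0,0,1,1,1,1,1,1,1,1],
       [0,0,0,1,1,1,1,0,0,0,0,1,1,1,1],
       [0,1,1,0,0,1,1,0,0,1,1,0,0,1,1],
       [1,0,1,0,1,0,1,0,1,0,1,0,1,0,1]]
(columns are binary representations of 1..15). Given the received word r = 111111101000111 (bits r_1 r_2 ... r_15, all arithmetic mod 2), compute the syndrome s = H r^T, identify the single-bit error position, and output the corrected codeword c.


s = (0, 1, 0, 1)^T, error position = 5, corrected codeword c = 111101101000111

Compute s = H r^T mod 2 one row at a time:
  s_1 = 0 + 1 + 0 + 0 + 0 + 1 + 1 + 1 = 4 ≡ 0 (mod 2).
  s_2 = 1 + 1 + 1 + 1 + 0 + 1 + 1 + 1 = 7 ≡ 1 (mod 2).
  s_3 = 1 + 1 + 1 + 1 + 0 + 0 + 1 + 1 = 6 ≡ 0 (mod 2).
  s_4 = 1 + 1 + 1 + 1 + 1 + 0 + 1 + 1 = 7 ≡ 1 (mod 2).
s = (0, 1, 0, 1)^T — this equals column 5 of H (binary 0101), so error is at position 5.
Correct: flip bit 5 of r = 111111101000111 to get c = 111101101000111.
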